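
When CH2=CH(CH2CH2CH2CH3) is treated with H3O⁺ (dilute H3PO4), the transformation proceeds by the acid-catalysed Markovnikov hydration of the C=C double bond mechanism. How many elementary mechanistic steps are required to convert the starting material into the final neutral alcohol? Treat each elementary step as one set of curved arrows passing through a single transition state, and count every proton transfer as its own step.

3

Step 1: Protonation of the alkene by H3O⁺: the π bond acts as the nucleophile and picks up H⁺, giving the more stable (Markovnikov) secondary carbocation. H2O is released.
(No 1,2-shift: no single shift to an adjacent carbon would give a more stable cation.)
Step 2: Water acts as the nucleophile: an oxygen lone pair bonds to the cationic carbon, giving an oxonium-ion intermediate.
Step 3: Proton transfer from the O–H of the oxonium ion to H2O completes the catalytic cycle and yields the alcohol.
Total: 3 elementary steps.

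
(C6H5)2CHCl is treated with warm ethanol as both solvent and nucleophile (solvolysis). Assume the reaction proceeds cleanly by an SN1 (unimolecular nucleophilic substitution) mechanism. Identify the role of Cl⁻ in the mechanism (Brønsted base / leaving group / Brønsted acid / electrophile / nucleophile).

Step 1: Unassisted departure of Cl⁻ (taking the C–Cl bonding pair) generates a secondary carbocation.
Cl⁻ departs with both electrons of the breaking σ-bond — that is the definition of a leaving group.

leaving group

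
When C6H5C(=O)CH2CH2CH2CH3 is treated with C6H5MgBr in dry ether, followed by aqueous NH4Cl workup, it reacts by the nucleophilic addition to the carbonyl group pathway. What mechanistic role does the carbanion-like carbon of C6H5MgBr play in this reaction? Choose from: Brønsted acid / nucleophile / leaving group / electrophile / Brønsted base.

Step 1: A lone pair / filled orbital on the carbanion-like carbon of C6H5MgBr attacks the electrophilic carbonyl carbon; the π(C=O) electrons shift onto oxygen, producing a tetrahedral alkoxide intermediate.
The carbanion-like carbon of C6H5MgBr donates an electron pair to form a new σ-bond to carbon — it is the nucleophile.

nucleophile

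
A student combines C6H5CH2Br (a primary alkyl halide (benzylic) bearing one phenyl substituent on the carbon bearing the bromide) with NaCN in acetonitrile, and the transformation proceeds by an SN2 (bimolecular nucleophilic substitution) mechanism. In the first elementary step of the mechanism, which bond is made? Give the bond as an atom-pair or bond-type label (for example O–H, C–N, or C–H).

C–C

Step 1: Backside attack by CN⁻ on the carbon bearing the bromide: the new C–C bond forms as the C–Br bond breaks, with Walden inversion at carbon.
The bond formed in this step is the C–C bond.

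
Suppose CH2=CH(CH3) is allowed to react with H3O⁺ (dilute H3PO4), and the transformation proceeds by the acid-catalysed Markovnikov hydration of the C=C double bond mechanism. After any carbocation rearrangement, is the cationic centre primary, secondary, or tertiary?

secondary

Step 1: Protonation of the alkene by H3O⁺: the π bond acts as the nucleophile and picks up H⁺, giving the more stable (Markovnikov) secondary carbocation. H2O is released.
No single 1,2-shift to an adjacent carbon would give a more-substituted cation, so no rearrangement occurs.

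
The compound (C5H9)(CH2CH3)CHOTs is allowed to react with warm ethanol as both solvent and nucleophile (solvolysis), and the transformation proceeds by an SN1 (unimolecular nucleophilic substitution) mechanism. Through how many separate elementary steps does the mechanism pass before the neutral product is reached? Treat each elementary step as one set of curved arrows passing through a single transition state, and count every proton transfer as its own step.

4

Step 1: The C–O bond breaks with both electrons going to the tosylate; TsO⁻ leaves and a secondary carbocation remains.
Step 2: A 1,2-hydride shift from the adjacent cyclopentyl carbon moves the positive charge from the secondary centre to an adjacent carbon, generating a more stable tertiary carbocation.
Step 3: Nucleophilic capture: the oxygen of CH3CH2OH bonds to the cationic carbon, producing an oxonium-ion intermediate.
Step 4: Proton transfer from the O–H of the oxonium ion to a solvent molecule delivers the neutral ether.
Total: 4 elementary steps.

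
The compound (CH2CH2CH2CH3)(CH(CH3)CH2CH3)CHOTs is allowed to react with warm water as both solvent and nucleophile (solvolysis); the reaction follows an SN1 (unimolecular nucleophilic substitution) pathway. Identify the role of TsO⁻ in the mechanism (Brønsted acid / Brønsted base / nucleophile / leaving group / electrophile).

leaving group

Step 1: The C–O bond breaks with both electrons going to the tosylate; TsO⁻ leaves and a secondary carbocation remains.
TsO⁻ departs with both electrons of the breaking σ-bond — that is the definition of a leaving group.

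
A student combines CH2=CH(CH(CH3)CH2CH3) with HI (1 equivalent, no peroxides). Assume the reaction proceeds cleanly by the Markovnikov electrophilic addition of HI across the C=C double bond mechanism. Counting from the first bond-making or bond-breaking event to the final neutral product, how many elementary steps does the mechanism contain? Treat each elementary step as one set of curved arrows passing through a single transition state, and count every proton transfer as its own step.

Step 1: Protonation of the alkene by HI: the π bond acts as the nucleophile and picks up H⁺, giving the more stable (Markovnikov) secondary carbocation. The H–I bond breaks heterolytically, releasing I⁻.
Step 2: A 1,2-hydride shift from the adjacent sec-butyl carbon moves the positive charge from the secondary centre to an adjacent carbon, generating a more stable tertiary carbocation.
Step 3: Nucleophilic attack by I⁻ on the carbocation completes the addition, giving R–I.
Total: 3 elementary steps.

3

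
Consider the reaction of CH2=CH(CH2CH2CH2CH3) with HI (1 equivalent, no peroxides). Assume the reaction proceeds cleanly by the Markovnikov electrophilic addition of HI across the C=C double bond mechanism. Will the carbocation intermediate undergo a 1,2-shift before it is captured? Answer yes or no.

no

The first-formed carbocation is secondary.
No single 1,2-shift to an adjacent carbon would produce a more-substituted cation than the one already present, so no rearrangement occurs.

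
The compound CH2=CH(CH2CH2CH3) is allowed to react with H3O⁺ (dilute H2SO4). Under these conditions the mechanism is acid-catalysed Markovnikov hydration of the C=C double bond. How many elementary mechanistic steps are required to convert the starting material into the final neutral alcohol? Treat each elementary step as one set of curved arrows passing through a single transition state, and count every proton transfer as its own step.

3

Step 1: Electrophilic addition begins with the π(C=C) electrons forming a bond to the proton of H3O⁺. Following Markovnikov's rule, the resulting cation is secondary. H2O is released.
(No 1,2-shift: no single shift to an adjacent carbon would give a more stable cation.)
Step 2: Nucleophilic capture of the cation by H2O produces the protonated alcohol (an oxonium ion).
Step 3: H2O removes a proton from the oxonium oxygen, regenerating H3O⁺ and giving the neutral alcohol.
Total: 3 elementary steps.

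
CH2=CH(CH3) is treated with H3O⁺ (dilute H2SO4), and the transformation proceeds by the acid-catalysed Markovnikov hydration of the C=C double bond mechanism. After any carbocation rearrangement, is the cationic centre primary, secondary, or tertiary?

Step 1: The π electrons of the C=C bond attack a proton of H3O⁺; Markovnikov addition places the new C–H on the less-substituted alkene carbon, so the positive charge ends up on the more-substituted carbon — a secondary carbocation. H2O is released.
No single 1,2-shift to an adjacent carbon would give a more-substituted cation, so no rearrangement occurs.

secondary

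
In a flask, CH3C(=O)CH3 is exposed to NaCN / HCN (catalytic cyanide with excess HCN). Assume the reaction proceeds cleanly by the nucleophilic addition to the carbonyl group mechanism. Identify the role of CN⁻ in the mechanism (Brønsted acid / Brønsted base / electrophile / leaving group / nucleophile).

nucleophile

Step 1: A lone pair / filled orbital on CN⁻ attacks the electrophilic carbonyl carbon; the π(C=O) electrons shift onto oxygen, producing a tetrahedral alkoxide intermediate.
CN⁻ donates an electron pair to form a new σ-bond to carbon — it is the nucleophile.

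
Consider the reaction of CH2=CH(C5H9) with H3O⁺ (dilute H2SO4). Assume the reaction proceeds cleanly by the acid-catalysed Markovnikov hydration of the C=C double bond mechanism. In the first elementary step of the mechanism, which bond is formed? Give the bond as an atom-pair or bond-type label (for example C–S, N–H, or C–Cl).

Step 1: Protonation of the alkene by H3O⁺: the π bond acts as the nucleophile and picks up H⁺, giving the more stable (Markovnikov) secondary carbocation. H2O is released.
The bond formed in this step is the C–H bond.

C–H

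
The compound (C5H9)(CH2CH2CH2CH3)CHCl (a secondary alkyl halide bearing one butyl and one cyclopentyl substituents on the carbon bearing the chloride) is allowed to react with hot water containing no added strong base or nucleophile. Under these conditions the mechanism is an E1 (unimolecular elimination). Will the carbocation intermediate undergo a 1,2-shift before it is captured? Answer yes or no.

The first-formed carbocation is secondary.
The adjacent cyclopentyl carbon already bears 2 other carbon substituents and has a hydrogen to migrate; after a 1,2-hydride shift from that carbon the positive charge sits on a tertiary centre.
Tertiary is more stable than secondary, so the shift occurs.

yes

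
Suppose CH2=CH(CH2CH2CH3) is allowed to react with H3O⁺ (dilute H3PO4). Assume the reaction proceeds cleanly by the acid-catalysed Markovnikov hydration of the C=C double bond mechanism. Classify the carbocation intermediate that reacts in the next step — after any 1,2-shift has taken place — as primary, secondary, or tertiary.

secondary

Step 1: Electrophilic addition begins with the π(C=C) electrons forming a bond to the proton of H3O⁺. Following Markovnikov's rule, the resulting cation is secondary. H2O is released.
No single 1,2-shift to an adjacent carbon would give a more-substituted cation, so no rearrangement occurs.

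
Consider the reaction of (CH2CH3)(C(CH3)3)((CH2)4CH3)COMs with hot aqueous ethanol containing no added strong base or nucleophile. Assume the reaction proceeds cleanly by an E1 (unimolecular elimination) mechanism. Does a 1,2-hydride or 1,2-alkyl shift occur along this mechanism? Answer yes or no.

The first-formed carbocation is tertiary.
No single 1,2-shift to an adjacent carbon would produce a more-substituted cation than the one already present, so no rearrangement occurs.

no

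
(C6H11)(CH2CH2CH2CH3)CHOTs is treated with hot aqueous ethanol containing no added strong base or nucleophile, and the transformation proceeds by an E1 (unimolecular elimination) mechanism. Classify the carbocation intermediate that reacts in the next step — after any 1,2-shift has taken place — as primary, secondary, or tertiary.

Step 1: Unassisted departure of TsO⁻ (taking the C–O bonding pair) generates a secondary carbocation.
Step 2: Carbocation rearrangement: a 1,2-hydride shift from the adjacent cyclohexyl carbon converts the initially-formed secondary cation into the more stable tertiary cation.
The cation rearranges from secondary to tertiary via a 1,2-hydride shift from the adjacent cyclohexyl carbon; the tertiary cation is what reacts next.

tertiary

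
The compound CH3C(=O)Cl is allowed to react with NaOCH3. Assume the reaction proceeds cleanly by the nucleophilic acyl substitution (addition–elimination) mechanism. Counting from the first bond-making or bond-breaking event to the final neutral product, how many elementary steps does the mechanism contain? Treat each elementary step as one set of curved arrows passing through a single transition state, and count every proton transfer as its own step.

2

Step 1: CH3O⁻ adds to the carbonyl carbon; the C=O π electrons shift onto oxygen and a tetrahedral alkoxide intermediate forms.
Step 2: Collapse of the tetrahedral intermediate: the alkoxide oxygen pushes its lone pair back to re-form C=O while Cl⁻ leaves.
Total: 2 elementary steps.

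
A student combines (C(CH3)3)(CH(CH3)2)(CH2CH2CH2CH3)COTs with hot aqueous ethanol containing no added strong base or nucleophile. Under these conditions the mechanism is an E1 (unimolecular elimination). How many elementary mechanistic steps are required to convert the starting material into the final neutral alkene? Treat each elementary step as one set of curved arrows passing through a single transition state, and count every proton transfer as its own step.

Step 1: Unassisted departure of TsO⁻ (taking the C–O bonding pair) generates a tertiary carbocation.
(No 1,2-shift: no single shift to an adjacent carbon would give a more stable cation.)
Step 2: Loss of a β-proton to a water (or ethanol) molecule of the solvent: the C–H bonding pair collapses toward the cationic carbon to form the C=C π bond, yielding the alkene.
Total: 2 elementary steps.

2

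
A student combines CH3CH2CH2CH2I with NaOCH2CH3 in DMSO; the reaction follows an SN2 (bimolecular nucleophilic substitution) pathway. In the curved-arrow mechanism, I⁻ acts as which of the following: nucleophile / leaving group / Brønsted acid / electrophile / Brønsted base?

leaving group

Step 1: CH3CH2O⁻ attacks the back face of the α-carbon while I⁻ departs with the C–I bonding pair — a single concerted displacement through a pentacoordinate transition state.
I⁻ departs with both electrons of the breaking σ-bond — that is the definition of a leaving group.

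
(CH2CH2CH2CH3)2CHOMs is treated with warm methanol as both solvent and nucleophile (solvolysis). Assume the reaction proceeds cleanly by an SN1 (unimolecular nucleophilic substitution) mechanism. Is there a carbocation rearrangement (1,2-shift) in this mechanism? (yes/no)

no

The first-formed carbocation is secondary.
No single 1,2-shift to an adjacent carbon would produce a more-substituted cation than the one already present, so no rearrangement occurs.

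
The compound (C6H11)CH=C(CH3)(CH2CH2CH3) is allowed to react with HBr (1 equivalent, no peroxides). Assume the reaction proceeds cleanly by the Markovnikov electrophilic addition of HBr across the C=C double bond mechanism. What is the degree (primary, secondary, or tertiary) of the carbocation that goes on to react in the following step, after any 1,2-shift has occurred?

tertiary

Step 1: Protonation of the alkene by HBr: the π bond acts as the nucleophile and picks up H⁺, giving the more stable (Markovnikov) tertiary carbocation. The H–Br bond breaks heterolytically, releasing Br⁻.
No single 1,2-shift to an adjacent carbon would give a more-substituted cation, so no rearrangement occurs.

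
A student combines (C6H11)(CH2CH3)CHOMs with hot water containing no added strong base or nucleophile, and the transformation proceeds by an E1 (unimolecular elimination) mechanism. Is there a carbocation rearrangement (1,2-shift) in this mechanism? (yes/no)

The first-formed carbocation is secondary.
The adjacent cyclohexyl carbon already bears 2 other carbon substituents and has a hydrogen to migrate; after a 1,2-hydride shift from that carbon the positive charge sits on a tertiary centre.
Tertiary is more stable than secondary, so the shift occurs.

yes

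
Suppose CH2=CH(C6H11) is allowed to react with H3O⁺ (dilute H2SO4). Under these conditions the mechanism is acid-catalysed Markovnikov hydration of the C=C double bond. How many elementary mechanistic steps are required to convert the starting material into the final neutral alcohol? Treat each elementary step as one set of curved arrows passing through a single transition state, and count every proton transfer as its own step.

4

Step 1: The π electrons of the C=C bond attack a proton of H3O⁺; Markovnikov addition places the new C–H on the less-substituted alkene carbon, so the positive charge ends up on the more-substituted carbon — a secondary carbocation. H2O is released.
Step 2: A hydride (H with its bonding pair) migrates from the adjacent cyclohexyl carbon to the cationic centre — a 1,2-hydride shift — upgrading the secondary cation to a tertiary one.
Step 3: Water acts as the nucleophile: an oxygen lone pair bonds to the cationic carbon, giving an oxonium-ion intermediate.
Step 4: Proton transfer from the O–H of the oxonium ion to H2O completes the catalytic cycle and yields the alcohol.
Total: 4 elementary steps.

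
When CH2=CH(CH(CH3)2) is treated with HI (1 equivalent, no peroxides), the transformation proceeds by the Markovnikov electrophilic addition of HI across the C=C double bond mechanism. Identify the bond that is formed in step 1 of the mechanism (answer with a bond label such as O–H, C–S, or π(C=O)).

C–H

Step 1: The π electrons of the C=C bond attack a proton of HI; Markovnikov addition places the new C–H on the less-substituted alkene carbon, so the positive charge ends up on the more-substituted carbon — a secondary carbocation. The H–I bond breaks heterolytically, releasing I⁻.
The bond formed in this step is the C–H bond.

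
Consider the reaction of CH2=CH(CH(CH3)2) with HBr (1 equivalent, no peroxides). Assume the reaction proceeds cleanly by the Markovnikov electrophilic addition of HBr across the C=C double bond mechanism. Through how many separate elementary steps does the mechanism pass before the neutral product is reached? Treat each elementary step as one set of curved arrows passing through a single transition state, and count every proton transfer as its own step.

Step 1: Electrophilic addition begins with the π(C=C) electrons forming a bond to the proton of HBr. Following Markovnikov's rule, the resulting cation is secondary. The H–Br bond breaks heterolytically, releasing Br⁻.
Step 2: A hydride (H with its bonding pair) migrates from the adjacent isopropyl carbon to the cationic centre — a 1,2-hydride shift — upgrading the secondary cation to a tertiary one.
Step 3: The Br⁻ anion donates a lone pair to the carbocation, forming the new C–Br σ-bond and giving the neutral alkyl halide.
Total: 3 elementary steps.

3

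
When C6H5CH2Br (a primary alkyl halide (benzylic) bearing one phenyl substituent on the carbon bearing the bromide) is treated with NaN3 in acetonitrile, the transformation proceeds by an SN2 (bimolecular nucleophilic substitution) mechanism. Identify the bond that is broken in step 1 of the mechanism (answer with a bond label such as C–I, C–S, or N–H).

C–Br

Step 1: Backside attack by N3⁻ on the carbon bearing the bromide: the new C–N bond forms as the C–Br bond breaks, with Walden inversion at carbon.
The bond broken in this step is the C–Br bond.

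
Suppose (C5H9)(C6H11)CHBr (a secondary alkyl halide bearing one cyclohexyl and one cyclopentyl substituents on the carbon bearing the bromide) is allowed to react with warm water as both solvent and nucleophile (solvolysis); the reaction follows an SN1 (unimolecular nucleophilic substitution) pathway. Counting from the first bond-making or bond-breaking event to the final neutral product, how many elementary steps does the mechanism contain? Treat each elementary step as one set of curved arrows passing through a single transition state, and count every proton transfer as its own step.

4

Step 1: Ionisation: the C–Br σ-bond cleaves heterolytically; both bonding electrons depart with Br⁻, leaving a secondary carbocation at the α-carbon.
Step 2: Carbocation rearrangement: a 1,2-hydride shift from the adjacent cyclohexyl carbon converts the initially-formed secondary cation into the more stable tertiary cation.
Step 3: H2O donates an oxygen lone pair into the empty p orbital of the cation, giving a protonated alcohol (an oxonium ion).
Step 4: A second solvent molecule removes the proton on oxygen, giving the neutral alcohol product.
Total: 4 elementary steps.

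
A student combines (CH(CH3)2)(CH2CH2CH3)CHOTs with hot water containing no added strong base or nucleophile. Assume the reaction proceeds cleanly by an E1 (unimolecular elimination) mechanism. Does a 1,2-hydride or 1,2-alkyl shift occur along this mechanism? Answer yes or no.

yes

The first-formed carbocation is secondary.
The adjacent isopropyl carbon already bears 2 other carbon substituents and has a hydrogen to migrate; after a 1,2-hydride shift from that carbon the positive charge sits on a tertiary centre.
Tertiary is more stable than secondary, so the shift occurs.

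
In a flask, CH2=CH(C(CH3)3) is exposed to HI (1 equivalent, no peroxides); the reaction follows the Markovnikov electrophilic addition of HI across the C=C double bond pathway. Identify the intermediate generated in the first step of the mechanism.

secondary carbocation

Step 1: The π electrons of the C=C bond attack a proton of HI; Markovnikov addition places the new C–H on the less-substituted alkene carbon, so the positive charge ends up on the more-substituted carbon — a secondary carbocation. The H–I bond breaks heterolytically, releasing I⁻.
After step 1 the species present is a secondary carbocation.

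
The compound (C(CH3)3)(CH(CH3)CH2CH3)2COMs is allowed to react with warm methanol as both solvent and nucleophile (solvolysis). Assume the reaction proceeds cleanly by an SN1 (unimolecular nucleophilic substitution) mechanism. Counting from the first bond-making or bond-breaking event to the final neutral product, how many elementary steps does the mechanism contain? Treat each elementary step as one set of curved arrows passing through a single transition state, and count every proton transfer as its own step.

Step 1: The C–O bond breaks with both electrons going to the mesylate; MsO⁻ leaves and a tertiary carbocation remains.
(No 1,2-shift: no single shift to an adjacent carbon would give a more stable cation.)
Step 2: A lone pair on the oxygen of CH3OH attacks the carbocation, forming a new C–O σ-bond and an oxonium ion.
Step 3: A second solvent molecule removes the proton on oxygen, giving the neutral ether product.
Total: 3 elementary steps.

3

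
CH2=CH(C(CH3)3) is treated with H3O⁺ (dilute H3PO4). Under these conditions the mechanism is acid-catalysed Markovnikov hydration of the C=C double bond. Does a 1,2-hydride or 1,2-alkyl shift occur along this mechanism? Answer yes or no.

yes

The first-formed carbocation is secondary.
The adjacent tert-butyl carbon has no hydrogen but bears methyl groups; migration of one methyl with its bonding pair (a 1,2-methyl shift) places the charge on a tertiary centre.
Tertiary is more stable than secondary, so the shift occurs.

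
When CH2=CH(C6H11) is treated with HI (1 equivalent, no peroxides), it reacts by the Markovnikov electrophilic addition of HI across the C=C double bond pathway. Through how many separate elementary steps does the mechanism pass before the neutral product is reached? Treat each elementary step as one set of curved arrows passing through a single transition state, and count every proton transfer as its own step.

3

Step 1: The π electrons of the C=C bond attack a proton of HI; Markovnikov addition places the new C–H on the less-substituted alkene carbon, so the positive charge ends up on the more-substituted carbon — a secondary carbocation. The H–I bond breaks heterolytically, releasing I⁻.
Step 2: Carbocation rearrangement: a 1,2-hydride shift from the adjacent cyclohexyl carbon converts the initially-formed secondary cation into the more stable tertiary cation.
Step 3: The I⁻ anion donates a lone pair to the carbocation, forming the new C–I σ-bond and giving the neutral alkyl halide.
Total: 3 elementary steps.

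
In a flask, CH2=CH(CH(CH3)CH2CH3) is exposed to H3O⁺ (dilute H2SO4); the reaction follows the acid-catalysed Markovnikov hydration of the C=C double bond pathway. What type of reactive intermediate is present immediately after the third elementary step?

oxonium ion

Step 1: The π electrons of the C=C bond attack a proton of H3O⁺; Markovnikov addition places the new C–H on the less-substituted alkene carbon, so the positive charge ends up on the more-substituted carbon — a secondary carbocation. H2O is released.
Step 2: A 1,2-hydride shift from the adjacent sec-butyl carbon moves the positive charge from the secondary centre to an adjacent carbon, generating a more stable tertiary carbocation.
Step 3: Water acts as the nucleophile: an oxygen lone pair bonds to the cationic carbon, giving an oxonium-ion intermediate.
After step 3 the species present is an oxonium ion.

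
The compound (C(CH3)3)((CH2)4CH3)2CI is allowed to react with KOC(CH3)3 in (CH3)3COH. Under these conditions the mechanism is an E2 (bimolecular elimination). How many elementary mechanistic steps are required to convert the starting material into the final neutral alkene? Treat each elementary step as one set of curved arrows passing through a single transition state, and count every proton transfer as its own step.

Step 1: The strong base (CH3)3CO⁻ removes a β-hydrogen; in the same concerted event the electrons of the breaking C–H bond form the new π(C=C) bond and the C–I σ-bond breaks, expelling I⁻. Anti-periplanar geometry; one transition state.
Total: 1 elementary step.

1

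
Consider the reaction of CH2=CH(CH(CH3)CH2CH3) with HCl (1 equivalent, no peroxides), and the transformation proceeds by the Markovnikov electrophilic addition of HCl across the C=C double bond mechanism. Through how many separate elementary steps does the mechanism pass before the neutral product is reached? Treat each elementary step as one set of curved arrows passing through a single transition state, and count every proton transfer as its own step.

Step 1: Protonation of the alkene by HCl: the π bond acts as the nucleophile and picks up H⁺, giving the more stable (Markovnikov) secondary carbocation. The H–Cl bond breaks heterolytically, releasing Cl⁻.
Step 2: A 1,2-hydride shift from the adjacent sec-butyl carbon moves the positive charge from the secondary centre to an adjacent carbon, generating a more stable tertiary carbocation.
Step 3: Nucleophilic attack by Cl⁻ on the carbocation completes the addition, giving R–Cl.
Total: 3 elementary steps.

3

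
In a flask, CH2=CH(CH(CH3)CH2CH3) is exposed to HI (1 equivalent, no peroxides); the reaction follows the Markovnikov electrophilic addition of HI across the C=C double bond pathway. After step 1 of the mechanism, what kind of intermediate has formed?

secondary carbocation

Step 1: Protonation of the alkene by HI: the π bond acts as the nucleophile and picks up H⁺, giving the more stable (Markovnikov) secondary carbocation. The H–I bond breaks heterolytically, releasing I⁻.
After step 1 the species present is a secondary carbocation.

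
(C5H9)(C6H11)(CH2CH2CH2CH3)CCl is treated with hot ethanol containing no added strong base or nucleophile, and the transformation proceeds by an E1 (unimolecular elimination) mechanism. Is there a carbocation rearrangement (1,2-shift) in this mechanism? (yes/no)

The first-formed carbocation is tertiary.
No single 1,2-shift to an adjacent carbon would produce a more-substituted cation than the one already present, so no rearrangement occurs.

no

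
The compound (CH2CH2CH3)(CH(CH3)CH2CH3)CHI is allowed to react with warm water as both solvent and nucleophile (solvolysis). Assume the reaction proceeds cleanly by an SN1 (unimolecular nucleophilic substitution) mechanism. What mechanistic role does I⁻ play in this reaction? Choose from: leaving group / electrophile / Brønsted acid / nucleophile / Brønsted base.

Step 1: The C–I bond breaks with both electrons going to the iodide; I⁻ leaves and a secondary carbocation remains.
I⁻ departs with both electrons of the breaking σ-bond — that is the definition of a leaving group.

leaving group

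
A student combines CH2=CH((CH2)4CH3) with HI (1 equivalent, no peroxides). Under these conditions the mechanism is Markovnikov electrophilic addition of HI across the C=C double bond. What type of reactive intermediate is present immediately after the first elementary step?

Step 1: Electrophilic addition begins with the π(C=C) electrons forming a bond to the proton of HI. Following Markovnikov's rule, the resulting cation is secondary. The H–I bond breaks heterolytically, releasing I⁻.
After step 1 the species present is a secondary carbocation.

secondary carbocation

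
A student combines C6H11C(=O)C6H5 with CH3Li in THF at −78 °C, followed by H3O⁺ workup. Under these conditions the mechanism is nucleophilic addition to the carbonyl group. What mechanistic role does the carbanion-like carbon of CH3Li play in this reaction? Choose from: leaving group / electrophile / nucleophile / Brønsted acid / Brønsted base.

nucleophile

Step 1: the carbanion-like carbon of CH3Li attacks the sp² carbonyl carbon; the C=O π bond breaks and the electrons end up as a lone pair on the alkoxide oxygen of the tetrahedral intermediate.
The carbanion-like carbon of CH3Li donates an electron pair to form a new σ-bond to carbon — it is the nucleophile.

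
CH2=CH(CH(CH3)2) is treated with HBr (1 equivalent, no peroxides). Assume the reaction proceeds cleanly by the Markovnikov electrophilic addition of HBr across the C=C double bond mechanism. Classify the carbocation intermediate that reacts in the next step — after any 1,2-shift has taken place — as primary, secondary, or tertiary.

Step 1: Protonation of the alkene by HBr: the π bond acts as the nucleophile and picks up H⁺, giving the more stable (Markovnikov) secondary carbocation. The H–Br bond breaks heterolytically, releasing Br⁻.
Step 2: Carbocation rearrangement: a 1,2-hydride shift from the adjacent isopropyl carbon converts the initially-formed secondary cation into the more stable tertiary cation.
The cation rearranges from secondary to tertiary via a 1,2-hydride shift from the adjacent isopropyl carbon; the tertiary cation is what reacts next.

tertiary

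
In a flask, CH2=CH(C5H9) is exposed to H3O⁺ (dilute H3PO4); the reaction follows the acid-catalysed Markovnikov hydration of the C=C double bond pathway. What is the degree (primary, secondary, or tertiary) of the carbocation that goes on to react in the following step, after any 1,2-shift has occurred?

Step 1: Protonation of the alkene by H3O⁺: the π bond acts as the nucleophile and picks up H⁺, giving the more stable (Markovnikov) secondary carbocation. H2O is released.
Step 2: A hydride (H with its bonding pair) migrates from the adjacent cyclopentyl carbon to the cationic centre — a 1,2-hydride shift — upgrading the secondary cation to a tertiary one.
The cation rearranges from secondary to tertiary via a 1,2-hydride shift from the adjacent cyclopentyl carbon; the tertiary cation is what reacts next.

tertiary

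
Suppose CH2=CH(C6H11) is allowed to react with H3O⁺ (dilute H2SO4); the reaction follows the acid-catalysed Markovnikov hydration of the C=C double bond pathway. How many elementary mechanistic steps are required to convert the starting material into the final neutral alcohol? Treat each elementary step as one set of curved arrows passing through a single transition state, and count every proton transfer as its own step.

Step 1: The π electrons of the C=C bond attack a proton of H3O⁺; Markovnikov addition places the new C–H on the less-substituted alkene carbon, so the positive charge ends up on the more-substituted carbon — a secondary carbocation. H2O is released.
Step 2: A hydride (H with its bonding pair) migrates from the adjacent cyclohexyl carbon to the cationic centre — a 1,2-hydride shift — upgrading the secondary cation to a tertiary one.
Step 3: Nucleophilic capture of the cation by H2O produces the protonated alcohol (an oxonium ion).
Step 4: Proton transfer from the O–H of the oxonium ion to H2O completes the catalytic cycle and yields the alcohol.
Total: 4 elementary steps.

4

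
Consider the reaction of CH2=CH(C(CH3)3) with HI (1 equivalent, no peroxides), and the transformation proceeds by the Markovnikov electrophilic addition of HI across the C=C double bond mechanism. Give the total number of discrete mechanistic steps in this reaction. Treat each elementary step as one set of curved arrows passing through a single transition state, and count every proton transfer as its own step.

3

Step 1: The π electrons of the C=C bond attack a proton of HI; Markovnikov addition places the new C–H on the less-substituted alkene carbon, so the positive charge ends up on the more-substituted carbon — a secondary carbocation. The H–I bond breaks heterolytically, releasing I⁻.
Step 2: A methyl group with its bonding pair migrates from the adjacent tert-butyl carbon to the cationic centre — a 1,2-methyl shift — upgrading the secondary cation to a tertiary one.
Step 3: The I⁻ anion donates a lone pair to the carbocation, forming the new C–I σ-bond and giving the neutral alkyl halide.
Total: 3 elementary steps.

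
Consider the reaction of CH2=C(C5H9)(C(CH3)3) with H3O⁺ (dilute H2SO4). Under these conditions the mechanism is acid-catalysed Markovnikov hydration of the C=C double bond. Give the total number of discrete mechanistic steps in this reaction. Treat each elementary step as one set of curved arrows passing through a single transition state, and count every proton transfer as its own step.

3

Step 1: Electrophilic addition begins with the π(C=C) electrons forming a bond to the proton of H3O⁺. Following Markovnikov's rule, the resulting cation is tertiary. H2O is released.
(No 1,2-shift: no single shift to an adjacent carbon would give a more stable cation.)
Step 2: A lone pair on the oxygen of H2O attacks the carbocation, forming a C–O bond and an oxonium ion (a protonated alcohol).
Step 3: Deprotonation of the oxonium ion by a water molecule delivers the neutral alcohol and regenerates the acid catalyst.
Total: 3 elementary steps.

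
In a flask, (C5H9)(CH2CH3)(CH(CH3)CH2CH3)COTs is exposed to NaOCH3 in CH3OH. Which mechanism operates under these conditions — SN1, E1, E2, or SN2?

Conditions: a strong base with a tertiary substrate bearing a β-hydrogen.
These conditions are the textbook signature of the E2 pathway.
A strong (often hindered) base removes a β-H in concert with loss of the leaving group — bimolecular elimination.

E2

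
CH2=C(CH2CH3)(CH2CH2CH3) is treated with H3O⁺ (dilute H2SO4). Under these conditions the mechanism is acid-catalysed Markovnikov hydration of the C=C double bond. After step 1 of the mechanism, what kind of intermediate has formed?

Step 1: Electrophilic addition begins with the π(C=C) electrons forming a bond to the proton of H3O⁺. Following Markovnikov's rule, the resulting cation is tertiary. H2O is released.
After step 1 the species present is a tertiary carbocation.

tertiary carbocation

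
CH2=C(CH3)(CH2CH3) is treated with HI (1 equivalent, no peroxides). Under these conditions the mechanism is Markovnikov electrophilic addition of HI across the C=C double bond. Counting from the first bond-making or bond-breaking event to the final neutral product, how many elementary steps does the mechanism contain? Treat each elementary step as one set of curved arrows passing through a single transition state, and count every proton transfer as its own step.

2

Step 1: Protonation of the alkene by HI: the π bond acts as the nucleophile and picks up H⁺, giving the more stable (Markovnikov) tertiary carbocation. The H–I bond breaks heterolytically, releasing I⁻.
(No 1,2-shift: no single shift to an adjacent carbon would give a more stable cation.)
Step 2: Nucleophilic attack by I⁻ on the carbocation completes the addition, giving R–I.
Total: 2 elementary steps.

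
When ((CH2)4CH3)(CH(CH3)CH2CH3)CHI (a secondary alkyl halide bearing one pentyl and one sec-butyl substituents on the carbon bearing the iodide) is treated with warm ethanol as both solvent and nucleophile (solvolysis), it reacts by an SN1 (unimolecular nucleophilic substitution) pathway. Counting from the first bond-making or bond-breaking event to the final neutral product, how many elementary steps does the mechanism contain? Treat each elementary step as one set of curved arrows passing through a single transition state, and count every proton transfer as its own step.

4

Step 1: Rate-determining heterolysis of the C–I bond gives I⁻ and a secondary carbocation.
Step 2: Carbocation rearrangement: a 1,2-hydride shift from the adjacent sec-butyl carbon converts the initially-formed secondary cation into the more stable tertiary cation.
Step 3: A lone pair on the oxygen of CH3CH2OH attacks the carbocation, forming a new C–O σ-bond and an oxonium ion.
Step 4: Proton transfer from the O–H of the oxonium ion to a solvent molecule delivers the neutral ether.
Total: 4 elementary steps.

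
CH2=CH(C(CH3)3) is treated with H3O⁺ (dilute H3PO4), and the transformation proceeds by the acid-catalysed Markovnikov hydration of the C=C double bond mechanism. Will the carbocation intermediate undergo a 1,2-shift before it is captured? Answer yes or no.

The first-formed carbocation is secondary.
The adjacent tert-butyl carbon has no hydrogen but bears methyl groups; migration of one methyl with its bonding pair (a 1,2-methyl shift) places the charge on a tertiary centre.
Tertiary is more stable than secondary, so the shift occurs.

yes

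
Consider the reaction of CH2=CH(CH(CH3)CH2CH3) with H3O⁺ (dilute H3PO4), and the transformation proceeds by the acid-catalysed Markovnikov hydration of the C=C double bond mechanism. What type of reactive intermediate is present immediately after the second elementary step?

tertiary carbocation

Step 1: Electrophilic addition begins with the π(C=C) electrons forming a bond to the proton of H3O⁺. Following Markovnikov's rule, the resulting cation is secondary. H2O is released.
Step 2: Carbocation rearrangement: a 1,2-hydride shift from the adjacent sec-butyl carbon converts the initially-formed secondary cation into the more stable tertiary cation.
After step 2 the species present is a tertiary carbocation.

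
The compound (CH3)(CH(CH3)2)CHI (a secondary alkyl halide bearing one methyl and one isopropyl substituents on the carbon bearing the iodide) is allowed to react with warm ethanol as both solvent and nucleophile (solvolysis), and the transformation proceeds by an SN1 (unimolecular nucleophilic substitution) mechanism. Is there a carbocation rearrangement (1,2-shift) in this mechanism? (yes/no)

yes

The first-formed carbocation is secondary.
The adjacent isopropyl carbon already bears 2 other carbon substituents and has a hydrogen to migrate; after a 1,2-hydride shift from that carbon the positive charge sits on a tertiary centre.
Tertiary is more stable than secondary, so the shift occurs.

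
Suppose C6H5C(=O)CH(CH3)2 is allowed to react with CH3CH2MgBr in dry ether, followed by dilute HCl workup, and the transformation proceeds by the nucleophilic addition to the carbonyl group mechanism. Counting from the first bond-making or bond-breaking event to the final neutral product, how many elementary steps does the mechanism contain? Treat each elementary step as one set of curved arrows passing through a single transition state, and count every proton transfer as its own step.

Step 1: A lone pair / filled orbital on the carbanion-like carbon of CH3CH2MgBr attacks the electrophilic carbonyl carbon; the π(C=O) electrons shift onto oxygen, producing a tetrahedral alkoxide intermediate.
Step 2: Protonation of the alkoxide by dilute HCl workup furnishes an alcohol.
Total: 2 elementary steps.

2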